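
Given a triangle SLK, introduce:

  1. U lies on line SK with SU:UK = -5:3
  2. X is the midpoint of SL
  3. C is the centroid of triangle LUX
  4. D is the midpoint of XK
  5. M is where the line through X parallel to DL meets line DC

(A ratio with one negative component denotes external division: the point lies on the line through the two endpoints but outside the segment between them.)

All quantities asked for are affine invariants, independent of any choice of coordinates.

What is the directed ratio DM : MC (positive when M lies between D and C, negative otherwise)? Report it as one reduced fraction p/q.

DM:MC = -2/5

Set S = (0, 0), L = (1, 0), K = (0, 1); any affine frame gives the same invariant.
1. U lies on line SK with SU:UK = -5:3 ⇒ U = (0, 5/2)
2. X is the midpoint of SL ⇒ X = (1/2, 0)
3. C is the centroid of triangle LUX ⇒ C = (1/2, 5/6)
4. D is the midpoint of XK ⇒ D = (1/4, 1/2)
5. M is where the line through X parallel to DL meets line DC ⇒ M = (1/12, 5/18)
M = D + t·(C−D) with t = -2/3, so DM:MC = t:(1−t) = -2/3:5/3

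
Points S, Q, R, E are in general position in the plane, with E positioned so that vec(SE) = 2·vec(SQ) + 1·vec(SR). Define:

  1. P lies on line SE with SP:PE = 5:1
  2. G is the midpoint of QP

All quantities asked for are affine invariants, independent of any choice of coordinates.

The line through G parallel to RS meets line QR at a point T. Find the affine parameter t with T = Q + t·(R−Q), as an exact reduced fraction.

t = -1/3

Work in coordinates with S = (0, 0), Q = (1, 0), R = (0, 1), E = (2, 1).
1. P lies on line SE with SP:PE = 5:1 ⇒ P = (5/3, 5/6)
2. G is the midpoint of QP ⇒ G = (4/3, 5/12)
through G parallel to RS: direction (0, -1); meets QR at T = (4/3, -1/3)
T = Q + t·(R−Q) with t = -1/3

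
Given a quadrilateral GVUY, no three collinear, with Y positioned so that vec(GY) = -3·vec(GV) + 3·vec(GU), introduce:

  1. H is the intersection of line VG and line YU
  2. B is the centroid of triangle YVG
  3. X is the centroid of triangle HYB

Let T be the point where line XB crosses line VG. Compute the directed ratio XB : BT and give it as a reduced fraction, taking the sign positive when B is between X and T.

Set G = (0, 0), V = (1, 0), U = (0, 1), Y = (-3, 3); any affine frame gives the same invariant.
1. H is the intersection of line VG and line YU ⇒ H = (3/2, 0)
2. B is the centroid of triangle YVG ⇒ B = (-2/3, 1)
3. X is the centroid of triangle HYB ⇒ X = (-13/18, 4/3)
line XB meets VG at T = (-1/2, 0)
B = X + t·(T−X) with t = 1/4, so XB:BT = 1/4:3/4

XB:BT = 1/3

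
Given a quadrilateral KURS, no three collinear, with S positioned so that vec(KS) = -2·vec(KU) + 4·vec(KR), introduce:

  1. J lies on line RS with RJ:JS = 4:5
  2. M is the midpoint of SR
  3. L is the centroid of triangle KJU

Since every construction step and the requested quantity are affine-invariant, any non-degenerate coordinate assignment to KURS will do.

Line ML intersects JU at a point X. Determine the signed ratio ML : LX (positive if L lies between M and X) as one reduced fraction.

ML:LX = -15/14

Work in coordinates with K = (0, 0), U = (1, 0), R = (0, 1), S = (-2, 4).
1. J lies on line RS with RJ:JS = 4:5 ⇒ J = (-8/9, 7/3)
2. M is the midpoint of SR ⇒ M = (-1, 5/2)
3. L is the centroid of triangle KJU ⇒ L = (1/27, 7/9)
line ML meets JU at X = (-377/405, 322/135)
L = M + t·(X−M) with t = 15, so ML:LX = 15:-14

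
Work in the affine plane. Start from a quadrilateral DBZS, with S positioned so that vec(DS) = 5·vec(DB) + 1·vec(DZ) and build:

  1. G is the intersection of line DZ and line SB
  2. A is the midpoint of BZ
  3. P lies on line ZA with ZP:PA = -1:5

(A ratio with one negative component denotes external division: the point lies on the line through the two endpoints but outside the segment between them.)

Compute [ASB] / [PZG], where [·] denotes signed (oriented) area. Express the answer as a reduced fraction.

Choose coordinates D = (0, 0), B = (1, 0), Z = (0, 1), S = (5, 1).
1. G is the intersection of line DZ and line SB ⇒ G = (0, -1/4)
2. A is the midpoint of BZ ⇒ A = (1/2, 1/2)
3. P lies on line ZA with ZP:PA = -1:5 ⇒ P = (-1/8, 9/8)
2·[ASB] = -5/2, 2·[PZG] = -5/32
[ASB]:[PZG] = -5/2:-5/32 = 16

[ASB]:[PZG] = 16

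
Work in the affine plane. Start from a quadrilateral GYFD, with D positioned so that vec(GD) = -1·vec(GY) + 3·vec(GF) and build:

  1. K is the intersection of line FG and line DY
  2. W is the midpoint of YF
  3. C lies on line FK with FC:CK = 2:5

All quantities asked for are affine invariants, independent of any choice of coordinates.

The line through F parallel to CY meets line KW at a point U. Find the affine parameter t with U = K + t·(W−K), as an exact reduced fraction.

Set G = (0, 0), Y = (1, 0), F = (0, 1), D = (-1, 3); any affine frame gives the same invariant.
1. K is the intersection of line FG and line DY ⇒ K = (0, 3/2)
2. W is the midpoint of YF ⇒ W = (1/2, 1/2)
3. C lies on line FK with FC:CK = 2:5 ⇒ C = (0, 8/7)
through F parallel to CY: direction (1, -8/7); meets KW at U = (7/12, 1/3)
U = K + t·(W−K) with t = 7/6

t = 7/6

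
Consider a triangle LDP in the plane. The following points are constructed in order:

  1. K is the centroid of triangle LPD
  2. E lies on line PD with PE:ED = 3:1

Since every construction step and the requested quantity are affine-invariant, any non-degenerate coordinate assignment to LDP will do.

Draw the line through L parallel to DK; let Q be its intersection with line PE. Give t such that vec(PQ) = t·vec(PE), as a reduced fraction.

t = 8/3

Choose coordinates L = (0, 0), D = (1, 0), P = (0, 1).
1. K is the centroid of triangle LPD ⇒ K = (1/3, 1/3)
2. E lies on line PD with PE:ED = 3:1 ⇒ E = (3/4, 1/4)
through L parallel to DK: direction (-2/3, 1/3); meets PE at Q = (2, -1)
Q = P + t·(E−P) with t = 8/3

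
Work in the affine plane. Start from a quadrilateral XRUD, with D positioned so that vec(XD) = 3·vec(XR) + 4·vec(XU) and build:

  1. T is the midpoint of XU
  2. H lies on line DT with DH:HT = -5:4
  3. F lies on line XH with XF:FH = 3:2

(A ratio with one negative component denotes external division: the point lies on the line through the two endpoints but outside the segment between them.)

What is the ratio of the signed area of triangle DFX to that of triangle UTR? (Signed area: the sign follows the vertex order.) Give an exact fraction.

[DFX]:[UTR] = 9

Work in coordinates with X = (0, 0), R = (1, 0), U = (0, 1), D = (3, 4).
1. T is the midpoint of XU ⇒ T = (0, 1/2)
2. H lies on line DT with DH:HT = -5:4 ⇒ H = (-12, -27/2)
3. F lies on line XH with XF:FH = 3:2 ⇒ F = (-36/5, -81/10)
2·[DFX] = 9/2, 2·[UTR] = 1/2
[DFX]:[UTR] = 9/2:1/2 = 9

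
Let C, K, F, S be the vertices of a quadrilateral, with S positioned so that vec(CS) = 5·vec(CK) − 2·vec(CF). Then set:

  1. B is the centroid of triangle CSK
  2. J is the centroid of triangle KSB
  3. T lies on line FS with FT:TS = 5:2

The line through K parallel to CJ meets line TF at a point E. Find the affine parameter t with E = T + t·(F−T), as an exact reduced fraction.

Assign C = (0, 0), K = (1, 0), F = (0, 1), S = (5, -2) — the answer is frame-independent, so this choice is without loss of generality.
1. B is the centroid of triangle CSK ⇒ B = (2, -2/3)
2. J is the centroid of triangle KSB ⇒ J = (8/3, -8/9)
3. T lies on line FS with FT:TS = 5:2 ⇒ T = (25/7, -8/7)
through K parallel to CJ: direction (8/3, -8/9); meets TF at E = (5/2, -1/2)
E = T + t·(F−T) with t = 3/10

t = 3/10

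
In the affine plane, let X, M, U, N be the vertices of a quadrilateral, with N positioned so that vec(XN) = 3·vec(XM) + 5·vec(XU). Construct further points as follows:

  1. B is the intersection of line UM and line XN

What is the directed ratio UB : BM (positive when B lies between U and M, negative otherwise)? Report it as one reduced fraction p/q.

UB:BM = 3/5

Choose coordinates X = (0, 0), M = (1, 0), U = (0, 1), N = (3, 5).
1. B is the intersection of line UM and line XN ⇒ B = (3/8, 5/8)
B = U + t·(M−U) with t = 3/8, so UB:BM = t:(1−t) = 3/8:5/8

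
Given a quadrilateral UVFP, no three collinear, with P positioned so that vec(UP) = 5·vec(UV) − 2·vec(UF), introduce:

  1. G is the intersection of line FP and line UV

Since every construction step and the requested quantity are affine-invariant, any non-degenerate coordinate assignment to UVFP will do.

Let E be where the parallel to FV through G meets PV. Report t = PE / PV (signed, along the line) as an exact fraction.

Assign U = (0, 0), V = (1, 0), F = (0, 1), P = (5, -2) — the answer is frame-independent, so this choice is without loss of generality.
1. G is the intersection of line FP and line UV ⇒ G = (5/3, 0)
through G parallel to FV: direction (1, -1); meets PV at E = (7/3, -2/3)
E = P + t·(V−P) with t = 2/3

t = 2/3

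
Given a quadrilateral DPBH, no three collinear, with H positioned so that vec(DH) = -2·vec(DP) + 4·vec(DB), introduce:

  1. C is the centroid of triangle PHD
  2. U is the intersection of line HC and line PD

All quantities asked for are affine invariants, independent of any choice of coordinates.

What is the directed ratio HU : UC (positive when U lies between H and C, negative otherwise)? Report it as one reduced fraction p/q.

HU:UC = -3

Choose coordinates D = (0, 0), P = (1, 0), B = (0, 1), H = (-2, 4).
1. C is the centroid of triangle PHD ⇒ C = (-1/3, 4/3)
2. U is the intersection of line HC and line PD ⇒ U = (1/2, 0)
U = H + t·(C−H) with t = 3/2, so HU:UC = t:(1−t) = 3/2:-1/2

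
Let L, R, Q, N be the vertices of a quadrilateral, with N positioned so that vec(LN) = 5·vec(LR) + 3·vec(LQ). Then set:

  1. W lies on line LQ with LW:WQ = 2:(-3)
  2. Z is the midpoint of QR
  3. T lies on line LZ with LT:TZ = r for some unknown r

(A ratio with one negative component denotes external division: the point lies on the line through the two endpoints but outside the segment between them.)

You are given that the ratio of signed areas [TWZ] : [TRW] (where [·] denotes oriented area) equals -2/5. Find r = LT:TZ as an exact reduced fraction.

r = 1/3

Set L = (0, 0), R = (1, 0), Q = (0, 1), N = (5, 3); any affine frame gives the same invariant.
1. W lies on line LQ with LW:WQ = 2:(-3) ⇒ W = (0, -2)
2. Z is the midpoint of QR ⇒ Z = (1/2, 1/2)
3. With LT:TZ = r, write λ = r/(r+1) so T = L + λ·(Z−L); T is affine-linear in λ
Every point depending on T is an affine combination of T and λ-independent points, so each such coordinate is linear in λ; the λ² term in each signed area is a multiple of (Z−L)×(Z−L) = 0, so 2·[TWZ] and 2·[TRW] are each linear in λ. Evaluating at λ=0 and λ=1:
  2·[TWZ] = −λ + 1,   2·[TRW] = 1/2·λ − 2
So [TWZ]:[TRW] = (−λ + 1) / (1/2·λ − 2). Setting this equal to -2/5:
  −λ + 1 = -2/5·(1/2·λ − 2)  ⇒  λ = 1/4
Then r = λ/(1−λ) = (1/4)/(3/4) = 1/3. Check: with r = 1/3, T = (1/8, 1/8) and [TWZ]:[TRW] = -2/5 as required.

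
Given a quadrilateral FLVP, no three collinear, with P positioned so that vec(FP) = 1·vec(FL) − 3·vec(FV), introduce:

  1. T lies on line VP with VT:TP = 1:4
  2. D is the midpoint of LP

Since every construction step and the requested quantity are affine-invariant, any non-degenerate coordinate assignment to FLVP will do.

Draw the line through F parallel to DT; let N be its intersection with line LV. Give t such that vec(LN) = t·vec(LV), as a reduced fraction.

t = 17/9

Choose coordinates F = (0, 0), L = (1, 0), V = (0, 1), P = (1, -3).
1. T lies on line VP with VT:TP = 1:4 ⇒ T = (1/5, 1/5)
2. D is the midpoint of LP ⇒ D = (1, -3/2)
through F parallel to DT: direction (-4/5, 17/10); meets LV at N = (-8/9, 17/9)
N = L + t·(V−L) with t = 17/9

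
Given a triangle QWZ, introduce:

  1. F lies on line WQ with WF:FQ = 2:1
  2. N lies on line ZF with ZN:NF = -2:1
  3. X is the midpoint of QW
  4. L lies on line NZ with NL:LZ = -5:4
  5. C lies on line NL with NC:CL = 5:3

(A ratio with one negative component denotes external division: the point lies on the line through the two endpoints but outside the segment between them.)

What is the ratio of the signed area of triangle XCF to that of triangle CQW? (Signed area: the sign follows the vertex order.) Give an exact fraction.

[XCF]:[CQW] = 1/6

Work in coordinates with Q = (0, 0), W = (1, 0), Z = (0, 1).
1. F lies on line WQ with WF:FQ = 2:1 ⇒ F = (1/3, 0)
2. N lies on line ZF with ZN:NF = -2:1 ⇒ N = (2/3, -1)
3. X is the midpoint of QW ⇒ X = (1/2, 0)
4. L lies on line NZ with NL:LZ = -5:4 ⇒ L = (-8/3, 9)
5. C lies on line NL with NC:CL = 5:3 ⇒ C = (-17/12, 21/4)
2·[XCF] = 7/8, 2·[CQW] = 21/4
[XCF]:[CQW] = 7/8:21/4 = 1/6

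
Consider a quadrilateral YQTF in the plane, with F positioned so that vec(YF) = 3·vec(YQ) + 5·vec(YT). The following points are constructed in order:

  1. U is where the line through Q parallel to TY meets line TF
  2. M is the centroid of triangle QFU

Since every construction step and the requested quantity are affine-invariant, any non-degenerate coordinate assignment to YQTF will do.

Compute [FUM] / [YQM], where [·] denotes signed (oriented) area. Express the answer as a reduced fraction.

Choose coordinates Y = (0, 0), Q = (1, 0), T = (0, 1), F = (3, 5).
1. U is where the line through Q parallel to TY meets line TF ⇒ U = (1, 7/3)
2. M is the centroid of triangle QFU ⇒ M = (5/3, 22/9)
2·[FUM] = 14/9, 2·[YQM] = 22/9
[FUM]:[YQM] = 14/9:22/9 = 7/11

[FUM]:[YQM] = 7/11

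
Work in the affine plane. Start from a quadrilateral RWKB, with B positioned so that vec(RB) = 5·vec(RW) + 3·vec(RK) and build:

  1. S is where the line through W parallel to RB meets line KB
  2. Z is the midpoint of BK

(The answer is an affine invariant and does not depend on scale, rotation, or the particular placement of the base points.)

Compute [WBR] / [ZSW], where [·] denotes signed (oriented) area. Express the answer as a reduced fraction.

[WBR]:[ZSW] = -30/77

Choose coordinates R = (0, 0), W = (1, 0), K = (0, 1), B = (5, 3).
1. S is where the line through W parallel to RB meets line KB ⇒ S = (8, 21/5)
2. Z is the midpoint of BK ⇒ Z = (5/2, 2)
2·[WBR] = 3, 2·[ZSW] = -77/10
[WBR]:[ZSW] = 3:-77/10 = -30/77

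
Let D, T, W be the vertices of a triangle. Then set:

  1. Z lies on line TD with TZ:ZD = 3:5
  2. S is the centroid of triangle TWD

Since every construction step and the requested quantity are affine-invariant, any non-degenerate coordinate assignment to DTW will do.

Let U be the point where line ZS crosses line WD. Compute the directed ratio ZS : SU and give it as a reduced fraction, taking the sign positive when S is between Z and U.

Assign D = (0, 0), T = (1, 0), W = (0, 1) — the answer is frame-independent, so this choice is without loss of generality.
1. Z lies on line TD with TZ:ZD = 3:5 ⇒ Z = (5/8, 0)
2. S is the centroid of triangle TWD ⇒ S = (1/3, 1/3)
line ZS meets WD at U = (0, 5/7)
S = Z + t·(U−Z) with t = 7/15, so ZS:SU = 7/15:8/15

ZS:SU = 7/8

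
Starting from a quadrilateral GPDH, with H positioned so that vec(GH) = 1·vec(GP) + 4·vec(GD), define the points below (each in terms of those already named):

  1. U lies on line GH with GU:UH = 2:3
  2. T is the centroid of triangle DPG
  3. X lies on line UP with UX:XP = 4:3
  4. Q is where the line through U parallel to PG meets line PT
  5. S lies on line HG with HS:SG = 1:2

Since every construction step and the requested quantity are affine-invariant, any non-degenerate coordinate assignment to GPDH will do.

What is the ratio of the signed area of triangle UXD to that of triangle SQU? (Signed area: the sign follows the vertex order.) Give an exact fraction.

[UXD]:[SQU] = -75/364

Work in coordinates with G = (0, 0), P = (1, 0), D = (0, 1), H = (1, 4).
1. U lies on line GH with GU:UH = 2:3 ⇒ U = (2/5, 8/5)
2. T is the centroid of triangle DPG ⇒ T = (1/3, 1/3)
3. X lies on line UP with UX:XP = 4:3 ⇒ X = (26/35, 24/35)
4. Q is where the line through U parallel to PG meets line PT ⇒ Q = (-11/5, 8/5)
5. S lies on line HG with HS:SG = 1:2 ⇒ S = (2/3, 8/3)
2·[UXD] = -4/7, 2·[SQU] = 208/75
[UXD]:[SQU] = -4/7:208/75 = -75/364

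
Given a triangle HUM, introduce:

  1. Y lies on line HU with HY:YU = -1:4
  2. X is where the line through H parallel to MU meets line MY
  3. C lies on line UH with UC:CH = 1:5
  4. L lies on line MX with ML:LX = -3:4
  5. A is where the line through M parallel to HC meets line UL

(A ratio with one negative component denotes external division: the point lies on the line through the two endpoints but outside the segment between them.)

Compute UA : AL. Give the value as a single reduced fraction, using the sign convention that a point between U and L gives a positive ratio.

Set H = (0, 0), U = (1, 0), M = (0, 1); any affine frame gives the same invariant.
1. Y lies on line HU with HY:YU = -1:4 ⇒ Y = (-1/3, 0)
2. X is where the line through H parallel to MU meets line MY ⇒ X = (-1/4, 1/4)
3. C lies on line UH with UC:CH = 1:5 ⇒ C = (5/6, 0)
4. L lies on line MX with ML:LX = -3:4 ⇒ L = (3/4, 13/4)
5. A is where the line through M parallel to HC meets line UL ⇒ A = (12/13, 1)
A = U + t·(L−U) with t = 4/13, so UA:AL = t:(1−t) = 4/13:9/13

UA:AL = 4/9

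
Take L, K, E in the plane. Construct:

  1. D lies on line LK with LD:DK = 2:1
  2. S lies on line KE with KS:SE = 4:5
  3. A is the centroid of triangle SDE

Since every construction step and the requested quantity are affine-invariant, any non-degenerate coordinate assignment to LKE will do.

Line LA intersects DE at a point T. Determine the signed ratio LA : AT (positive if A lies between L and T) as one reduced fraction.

Assign L = (0, 0), K = (1, 0), E = (0, 1) — the answer is frame-independent, so this choice is without loss of generality.
1. D lies on line LK with LD:DK = 2:1 ⇒ D = (2/3, 0)
2. S lies on line KE with KS:SE = 4:5 ⇒ S = (5/9, 4/9)
3. A is the centroid of triangle SDE ⇒ A = (11/27, 13/27)
line LA meets DE at T = (22/59, 26/59)
A = L + t·(T−L) with t = 59/54, so LA:AT = 59/54:-5/54

LA:AT = -59/5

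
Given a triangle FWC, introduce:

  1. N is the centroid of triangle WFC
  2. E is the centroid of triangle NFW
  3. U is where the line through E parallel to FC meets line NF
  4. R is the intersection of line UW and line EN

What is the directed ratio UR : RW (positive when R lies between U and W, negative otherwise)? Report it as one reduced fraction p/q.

UR:RW = -1/3

Work in coordinates with F = (0, 0), W = (1, 0), C = (0, 1).
1. N is the centroid of triangle WFC ⇒ N = (1/3, 1/3)
2. E is the centroid of triangle NFW ⇒ E = (4/9, 1/9)
3. U is where the line through E parallel to FC meets line NF ⇒ U = (4/9, 4/9)
4. R is the intersection of line UW and line EN ⇒ R = (1/6, 2/3)
R = U + t·(W−U) with t = -1/2, so UR:RW = t:(1−t) = -1/2:3/2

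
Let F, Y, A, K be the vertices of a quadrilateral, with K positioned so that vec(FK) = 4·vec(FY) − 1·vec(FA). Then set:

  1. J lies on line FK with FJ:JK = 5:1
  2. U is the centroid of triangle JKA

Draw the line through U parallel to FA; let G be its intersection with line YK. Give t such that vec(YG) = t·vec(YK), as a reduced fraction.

t = 13/27

Assign F = (0, 0), Y = (1, 0), A = (0, 1), K = (4, -1) — the answer is frame-independent, so this choice is without loss of generality.
1. J lies on line FK with FJ:JK = 5:1 ⇒ J = (10/3, -5/6)
2. U is the centroid of triangle JKA ⇒ U = (22/9, -5/18)
through U parallel to FA: direction (0, 1); meets YK at G = (22/9, -13/27)
G = Y + t·(K−Y) with t = 13/27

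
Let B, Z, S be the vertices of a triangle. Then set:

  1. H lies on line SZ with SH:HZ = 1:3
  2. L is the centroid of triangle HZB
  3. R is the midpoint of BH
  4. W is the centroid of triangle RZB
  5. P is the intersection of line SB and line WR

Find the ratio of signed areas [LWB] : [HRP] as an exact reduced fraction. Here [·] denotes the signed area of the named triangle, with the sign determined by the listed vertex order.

Set B = (0, 0), Z = (1, 0), S = (0, 1); any affine frame gives the same invariant.
1. H lies on line SZ with SH:HZ = 1:3 ⇒ H = (1/4, 3/4)
2. L is the centroid of triangle HZB ⇒ L = (5/12, 1/4)
3. R is the midpoint of BH ⇒ R = (1/8, 3/8)
4. W is the centroid of triangle RZB ⇒ W = (3/8, 1/8)
5. P is the intersection of line SB and line WR ⇒ P = (0, 1/2)
2·[LWB] = -1/24, 2·[HRP] = -1/16
[LWB]:[HRP] = -1/24:-1/16 = 2/3

[LWB]:[HRP] = 2/3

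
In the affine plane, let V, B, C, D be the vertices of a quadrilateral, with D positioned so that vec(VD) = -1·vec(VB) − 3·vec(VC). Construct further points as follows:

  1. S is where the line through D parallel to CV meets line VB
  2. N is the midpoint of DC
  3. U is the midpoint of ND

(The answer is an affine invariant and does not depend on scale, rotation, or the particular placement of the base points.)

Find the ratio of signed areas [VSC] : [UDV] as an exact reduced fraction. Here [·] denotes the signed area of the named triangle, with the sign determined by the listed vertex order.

[VSC]:[UDV] = -4

Set V = (0, 0), B = (1, 0), C = (0, 1), D = (-1, -3); any affine frame gives the same invariant.
1. S is where the line through D parallel to CV meets line VB ⇒ S = (-1, 0)
2. N is the midpoint of DC ⇒ N = (-1/2, -1)
3. U is the midpoint of ND ⇒ U = (-3/4, -2)
2·[VSC] = -1, 2·[UDV] = 1/4
[VSC]:[UDV] = -1:1/4 = -4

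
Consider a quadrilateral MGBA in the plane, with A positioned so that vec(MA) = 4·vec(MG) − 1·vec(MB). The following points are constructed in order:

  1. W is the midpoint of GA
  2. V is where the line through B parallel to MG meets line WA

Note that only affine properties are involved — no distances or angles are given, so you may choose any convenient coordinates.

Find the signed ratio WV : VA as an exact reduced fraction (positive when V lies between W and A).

WV:VA = -3/4

Set M = (0, 0), G = (1, 0), B = (0, 1), A = (4, -1); any affine frame gives the same invariant.
1. W is the midpoint of GA ⇒ W = (5/2, -1/2)
2. V is where the line through B parallel to MG meets line WA ⇒ V = (-2, 1)
V = W + t·(A−W) with t = -3, so WV:VA = t:(1−t) = -3:4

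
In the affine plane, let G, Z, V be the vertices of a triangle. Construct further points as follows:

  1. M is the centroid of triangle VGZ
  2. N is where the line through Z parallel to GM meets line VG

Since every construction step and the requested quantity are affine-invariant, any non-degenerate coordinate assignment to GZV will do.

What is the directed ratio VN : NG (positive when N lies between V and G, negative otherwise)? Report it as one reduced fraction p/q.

VN:NG = -2

Assign G = (0, 0), Z = (1, 0), V = (0, 1) — the answer is frame-independent, so this choice is without loss of generality.
1. M is the centroid of triangle VGZ ⇒ M = (1/3, 1/3)
2. N is where the line through Z parallel to GM meets line VG ⇒ N = (0, -1)
N = V + t·(G−V) with t = 2, so VN:NG = t:(1−t) = 2:-1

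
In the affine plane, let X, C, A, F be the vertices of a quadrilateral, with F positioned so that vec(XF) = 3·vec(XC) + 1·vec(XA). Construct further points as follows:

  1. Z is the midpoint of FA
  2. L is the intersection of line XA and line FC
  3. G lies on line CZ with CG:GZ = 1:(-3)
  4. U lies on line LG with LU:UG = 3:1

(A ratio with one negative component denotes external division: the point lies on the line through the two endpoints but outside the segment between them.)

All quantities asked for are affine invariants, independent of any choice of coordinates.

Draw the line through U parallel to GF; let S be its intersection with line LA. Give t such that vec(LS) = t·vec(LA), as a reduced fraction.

Choose coordinates X = (0, 0), C = (1, 0), A = (0, 1), F = (3, 1).
1. Z is the midpoint of FA ⇒ Z = (3/2, 1)
2. L is the intersection of line XA and line FC ⇒ L = (0, -1/2)
3. G lies on line CZ with CG:GZ = 1:(-3) ⇒ G = (3/4, -1/2)
4. U lies on line LG with LU:UG = 3:1 ⇒ U = (9/16, -1/2)
through U parallel to GF: direction (9/4, 3/2); meets LA at S = (0, -7/8)
S = L + t·(A−L) with t = -1/4

t = -1/4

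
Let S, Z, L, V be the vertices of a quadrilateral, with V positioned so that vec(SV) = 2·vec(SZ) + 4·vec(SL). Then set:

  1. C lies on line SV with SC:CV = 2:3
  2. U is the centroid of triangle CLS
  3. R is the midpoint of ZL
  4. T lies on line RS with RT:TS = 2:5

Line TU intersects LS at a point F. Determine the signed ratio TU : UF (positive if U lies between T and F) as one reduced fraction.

TU:UF = 19/56

Assign S = (0, 0), Z = (1, 0), L = (0, 1), V = (2, 4) — the answer is frame-independent, so this choice is without loss of generality.
1. C lies on line SV with SC:CV = 2:3 ⇒ C = (4/5, 8/5)
2. U is the centroid of triangle CLS ⇒ U = (4/15, 13/15)
3. R is the midpoint of ZL ⇒ R = (1/2, 1/2)
4. T lies on line RS with RT:TS = 2:5 ⇒ T = (5/14, 5/14)
line TU meets LS at F = (0, 45/19)
U = T + t·(F−T) with t = 19/75, so TU:UF = 19/75:56/75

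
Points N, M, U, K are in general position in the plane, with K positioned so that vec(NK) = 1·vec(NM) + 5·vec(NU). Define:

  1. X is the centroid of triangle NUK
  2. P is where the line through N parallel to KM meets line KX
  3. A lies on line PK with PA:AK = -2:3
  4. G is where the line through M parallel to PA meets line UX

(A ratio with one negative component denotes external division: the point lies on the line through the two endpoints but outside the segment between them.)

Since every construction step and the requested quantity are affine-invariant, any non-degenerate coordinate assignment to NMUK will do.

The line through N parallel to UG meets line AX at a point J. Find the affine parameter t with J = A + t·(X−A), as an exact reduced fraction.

Assign N = (0, 0), M = (1, 0), U = (0, 1), K = (1, 5) — the answer is frame-independent, so this choice is without loss of generality.
1. X is the centroid of triangle NUK ⇒ X = (1/3, 2)
2. P is where the line through N parallel to KM meets line KX ⇒ P = (0, 1/2)
3. A lies on line PK with PA:AK = -2:3 ⇒ A = (-2, -17/2)
4. G is where the line through M parallel to PA meets line UX ⇒ G = (11/3, 12)
through N parallel to UG: direction (11/3, 11); meets AX at J = (-1/3, -1)
J = A + t·(X−A) with t = 5/7

t = 5/7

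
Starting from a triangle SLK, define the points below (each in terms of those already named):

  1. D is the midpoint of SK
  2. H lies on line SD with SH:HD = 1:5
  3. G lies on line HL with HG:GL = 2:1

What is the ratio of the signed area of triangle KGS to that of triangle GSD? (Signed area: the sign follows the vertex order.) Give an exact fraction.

Set S = (0, 0), L = (1, 0), K = (0, 1); any affine frame gives the same invariant.
1. D is the midpoint of SK ⇒ D = (0, 1/2)
2. H lies on line SD with SH:HD = 1:5 ⇒ H = (0, 1/12)
3. G lies on line HL with HG:GL = 2:1 ⇒ G = (2/3, 1/36)
2·[KGS] = -2/3, 2·[GSD] = -1/3
[KGS]:[GSD] = -2/3:-1/3 = 2

[KGS]:[GSD] = 2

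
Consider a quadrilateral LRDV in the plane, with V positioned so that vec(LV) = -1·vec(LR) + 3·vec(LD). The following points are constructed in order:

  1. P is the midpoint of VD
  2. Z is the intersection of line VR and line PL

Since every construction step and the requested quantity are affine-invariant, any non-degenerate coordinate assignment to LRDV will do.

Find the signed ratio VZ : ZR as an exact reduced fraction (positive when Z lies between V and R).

VZ:ZR = 1/4

Work in coordinates with L = (0, 0), R = (1, 0), D = (0, 1), V = (-1, 3).
1. P is the midpoint of VD ⇒ P = (-1/2, 2)
2. Z is the intersection of line VR and line PL ⇒ Z = (-3/5, 12/5)
Z = V + t·(R−V) with t = 1/5, so VZ:ZR = t:(1−t) = 1/5:4/5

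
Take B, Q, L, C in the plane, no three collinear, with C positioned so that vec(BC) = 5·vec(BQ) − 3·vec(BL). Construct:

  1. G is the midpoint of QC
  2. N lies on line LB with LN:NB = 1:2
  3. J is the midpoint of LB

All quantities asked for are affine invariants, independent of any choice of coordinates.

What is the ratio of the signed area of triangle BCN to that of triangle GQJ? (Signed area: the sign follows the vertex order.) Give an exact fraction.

Work in coordinates with B = (0, 0), Q = (1, 0), L = (0, 1), C = (5, -3).
1. G is the midpoint of QC ⇒ G = (3, -3/2)
2. N lies on line LB with LN:NB = 1:2 ⇒ N = (0, 2/3)
3. J is the midpoint of LB ⇒ J = (0, 1/2)
2·[BCN] = 10/3, 2·[GQJ] = 1/2
[BCN]:[GQJ] = 10/3:1/2 = 20/3

[BCN]:[GQJ] = 20/3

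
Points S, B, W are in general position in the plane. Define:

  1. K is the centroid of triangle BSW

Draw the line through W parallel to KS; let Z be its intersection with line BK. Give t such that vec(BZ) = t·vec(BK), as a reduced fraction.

t = 2

Assign S = (0, 0), B = (1, 0), W = (0, 1) — the answer is frame-independent, so this choice is without loss of generality.
1. K is the centroid of triangle BSW ⇒ K = (1/3, 1/3)
through W parallel to KS: direction (-1/3, -1/3); meets BK at Z = (-1/3, 2/3)
Z = B + t·(K−B) with t = 2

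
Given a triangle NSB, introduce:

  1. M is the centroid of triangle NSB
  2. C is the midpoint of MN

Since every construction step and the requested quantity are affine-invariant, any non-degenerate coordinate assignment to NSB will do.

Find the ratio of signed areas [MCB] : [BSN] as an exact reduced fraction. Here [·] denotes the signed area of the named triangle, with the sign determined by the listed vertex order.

Work in coordinates with N = (0, 0), S = (1, 0), B = (0, 1).
1. M is the centroid of triangle NSB ⇒ M = (1/3, 1/3)
2. C is the midpoint of MN ⇒ C = (1/6, 1/6)
2·[MCB] = -1/6, 2·[BSN] = -1
[MCB]:[BSN] = -1/6:-1 = 1/6

[MCB]:[BSN] = 1/6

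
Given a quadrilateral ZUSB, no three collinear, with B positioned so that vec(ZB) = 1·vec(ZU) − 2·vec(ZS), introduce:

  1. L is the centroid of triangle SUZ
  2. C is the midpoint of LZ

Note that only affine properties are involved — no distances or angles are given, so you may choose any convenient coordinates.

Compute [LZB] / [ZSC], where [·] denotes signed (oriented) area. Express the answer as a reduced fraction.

Assign Z = (0, 0), U = (1, 0), S = (0, 1), B = (1, -2) — the answer is frame-independent, so this choice is without loss of generality.
1. L is the centroid of triangle SUZ ⇒ L = (1/3, 1/3)
2. C is the midpoint of LZ ⇒ C = (1/6, 1/6)
2·[LZB] = 1, 2·[ZSC] = -1/6
[LZB]:[ZSC] = 1:-1/6 = -6

[LZB]:[ZSC] = -6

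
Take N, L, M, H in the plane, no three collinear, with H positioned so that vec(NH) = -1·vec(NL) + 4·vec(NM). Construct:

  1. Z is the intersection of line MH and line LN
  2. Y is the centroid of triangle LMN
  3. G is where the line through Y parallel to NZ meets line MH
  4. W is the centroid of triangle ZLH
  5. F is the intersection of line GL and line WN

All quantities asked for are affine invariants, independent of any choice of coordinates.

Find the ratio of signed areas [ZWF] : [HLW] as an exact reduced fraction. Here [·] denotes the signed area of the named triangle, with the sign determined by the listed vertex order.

[ZWF]:[HLW] = -10/29

Work in coordinates with N = (0, 0), L = (1, 0), M = (0, 1), H = (-1, 4).
1. Z is the intersection of line MH and line LN ⇒ Z = (1/3, 0)
2. Y is the centroid of triangle LMN ⇒ Y = (1/3, 1/3)
3. G is where the line through Y parallel to NZ meets line MH ⇒ G = (2/9, 1/3)
4. W is the centroid of triangle ZLH ⇒ W = (1/9, 4/3)
5. F is the intersection of line GL and line WN ⇒ F = (1/29, 12/29)
2·[ZWF] = 80/261, 2·[HLW] = -8/9
[ZWF]:[HLW] = 80/261:-8/9 = -10/29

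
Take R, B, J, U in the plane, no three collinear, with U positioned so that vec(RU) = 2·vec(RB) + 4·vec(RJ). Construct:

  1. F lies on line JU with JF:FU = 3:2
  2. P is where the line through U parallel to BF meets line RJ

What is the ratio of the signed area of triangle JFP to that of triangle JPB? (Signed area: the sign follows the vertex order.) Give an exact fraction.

Set R = (0, 0), B = (1, 0), J = (0, 1), U = (2, 4); any affine frame gives the same invariant.
1. F lies on line JU with JF:FU = 3:2 ⇒ F = (6/5, 14/5)
2. P is where the line through U parallel to BF meets line RJ ⇒ P = (0, -24)
2·[JFP] = -30, 2·[JPB] = 25
[JFP]:[JPB] = -30:25 = -6/5

[JFP]:[JPB] = -6/5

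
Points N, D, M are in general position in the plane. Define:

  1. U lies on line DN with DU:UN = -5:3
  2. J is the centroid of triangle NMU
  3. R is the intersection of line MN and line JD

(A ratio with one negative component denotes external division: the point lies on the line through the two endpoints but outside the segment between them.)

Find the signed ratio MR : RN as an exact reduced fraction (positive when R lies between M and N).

MR:RN = 7/2

Set N = (0, 0), D = (1, 0), M = (0, 1); any affine frame gives the same invariant.
1. U lies on line DN with DU:UN = -5:3 ⇒ U = (-3/2, 0)
2. J is the centroid of triangle NMU ⇒ J = (-1/2, 1/3)
3. R is the intersection of line MN and line JD ⇒ R = (0, 2/9)
R = M + t·(N−M) with t = 7/9, so MR:RN = t:(1−t) = 7/9:2/9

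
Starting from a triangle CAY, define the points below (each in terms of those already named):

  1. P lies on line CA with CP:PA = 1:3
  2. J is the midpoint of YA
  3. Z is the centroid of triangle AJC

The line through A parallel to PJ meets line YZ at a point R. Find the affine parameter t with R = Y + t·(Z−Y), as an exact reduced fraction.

t = 18/11

Work in coordinates with C = (0, 0), A = (1, 0), Y = (0, 1).
1. P lies on line CA with CP:PA = 1:3 ⇒ P = (1/4, 0)
2. J is the midpoint of YA ⇒ J = (1/2, 1/2)
3. Z is the centroid of triangle AJC ⇒ Z = (1/2, 1/6)
through A parallel to PJ: direction (1/4, 1/2); meets YZ at R = (9/11, -4/11)
R = Y + t·(Z−Y) with t = 18/11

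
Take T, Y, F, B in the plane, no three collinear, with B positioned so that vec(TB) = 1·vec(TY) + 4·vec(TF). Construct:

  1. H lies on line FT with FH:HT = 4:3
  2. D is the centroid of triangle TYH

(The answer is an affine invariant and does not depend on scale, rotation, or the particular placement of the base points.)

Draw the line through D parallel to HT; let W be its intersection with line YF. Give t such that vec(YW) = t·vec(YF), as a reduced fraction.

t = 2/3

Assign T = (0, 0), Y = (1, 0), F = (0, 1), B = (1, 4) — the answer is frame-independent, so this choice is without loss of generality.
1. H lies on line FT with FH:HT = 4:3 ⇒ H = (0, 3/7)
2. D is the centroid of triangle TYH ⇒ D = (1/3, 1/7)
through D parallel to HT: direction (0, -3/7); meets YF at W = (1/3, 2/3)
W = Y + t·(F−Y) with t = 2/3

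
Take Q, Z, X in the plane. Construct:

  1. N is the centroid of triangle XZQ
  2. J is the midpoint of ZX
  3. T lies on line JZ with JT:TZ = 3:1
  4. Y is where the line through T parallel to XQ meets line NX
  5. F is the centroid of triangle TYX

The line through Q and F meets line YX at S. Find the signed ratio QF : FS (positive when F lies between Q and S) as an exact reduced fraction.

Set Q = (0, 0), Z = (1, 0), X = (0, 1); any affine frame gives the same invariant.
1. N is the centroid of triangle XZQ ⇒ N = (1/3, 1/3)
2. J is the midpoint of ZX ⇒ J = (1/2, 1/2)
3. T lies on line JZ with JT:TZ = 3:1 ⇒ T = (7/8, 1/8)
4. Y is where the line through T parallel to XQ meets line NX ⇒ Y = (7/8, -3/4)
5. F is the centroid of triangle TYX ⇒ F = (7/12, 1/8)
line QF meets YX at S = (14/31, 3/31)
F = Q + t·(S−Q) with t = 31/24, so QF:FS = 31/24:-7/24

QF:FS = -31/7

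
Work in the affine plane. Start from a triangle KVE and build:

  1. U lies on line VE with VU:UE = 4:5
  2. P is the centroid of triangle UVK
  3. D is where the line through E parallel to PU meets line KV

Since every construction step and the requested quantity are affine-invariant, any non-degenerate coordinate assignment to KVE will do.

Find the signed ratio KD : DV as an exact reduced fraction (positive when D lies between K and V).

Assign K = (0, 0), V = (1, 0), E = (0, 1) — the answer is frame-independent, so this choice is without loss of generality.
1. U lies on line VE with VU:UE = 4:5 ⇒ U = (5/9, 4/9)
2. P is the centroid of triangle UVK ⇒ P = (14/27, 4/27)
3. D is where the line through E parallel to PU meets line KV ⇒ D = (-1/8, 0)
D = K + t·(V−K) with t = -1/8, so KD:DV = t:(1−t) = -1/8:9/8

KD:DV = -1/9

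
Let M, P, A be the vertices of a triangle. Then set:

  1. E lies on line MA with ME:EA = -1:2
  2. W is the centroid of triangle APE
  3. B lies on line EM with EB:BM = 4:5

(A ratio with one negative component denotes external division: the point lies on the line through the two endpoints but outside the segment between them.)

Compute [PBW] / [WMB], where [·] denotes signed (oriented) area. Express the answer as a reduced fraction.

[PBW]:[WMB] = -2

Assign M = (0, 0), P = (1, 0), A = (0, 1) — the answer is frame-independent, so this choice is without loss of generality.
1. E lies on line MA with ME:EA = -1:2 ⇒ E = (0, -1)
2. W is the centroid of triangle APE ⇒ W = (1/3, 0)
3. B lies on line EM with EB:BM = 4:5 ⇒ B = (0, -5/9)
2·[PBW] = -10/27, 2·[WMB] = 5/27
[PBW]:[WMB] = -10/27:5/27 = -2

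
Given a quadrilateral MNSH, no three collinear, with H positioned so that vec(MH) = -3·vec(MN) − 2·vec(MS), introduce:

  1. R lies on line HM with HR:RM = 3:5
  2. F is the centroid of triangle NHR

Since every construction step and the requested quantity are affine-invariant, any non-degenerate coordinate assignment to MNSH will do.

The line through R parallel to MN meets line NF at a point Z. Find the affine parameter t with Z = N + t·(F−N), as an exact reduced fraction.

Work in coordinates with M = (0, 0), N = (1, 0), S = (0, 1), H = (-3, -2).
1. R lies on line HM with HR:RM = 3:5 ⇒ R = (-15/8, -5/4)
2. F is the centroid of triangle NHR ⇒ F = (-31/24, -13/12)
through R parallel to MN: direction (1, 0); meets NF at Z = (-171/104, -5/4)
Z = N + t·(F−N) with t = 15/13

t = 15/13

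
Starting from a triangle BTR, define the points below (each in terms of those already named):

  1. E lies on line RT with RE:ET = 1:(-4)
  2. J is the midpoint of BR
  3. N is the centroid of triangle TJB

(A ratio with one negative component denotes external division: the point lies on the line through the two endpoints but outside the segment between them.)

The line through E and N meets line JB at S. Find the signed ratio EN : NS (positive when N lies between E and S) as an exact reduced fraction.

EN:NS = -2

Choose coordinates B = (0, 0), T = (1, 0), R = (0, 1).
1. E lies on line RT with RE:ET = 1:(-4) ⇒ E = (-1/3, 4/3)
2. J is the midpoint of BR ⇒ J = (0, 1/2)
3. N is the centroid of triangle TJB ⇒ N = (1/3, 1/6)
line EN meets JB at S = (0, 3/4)
N = E + t·(S−E) with t = 2, so EN:NS = 2:-1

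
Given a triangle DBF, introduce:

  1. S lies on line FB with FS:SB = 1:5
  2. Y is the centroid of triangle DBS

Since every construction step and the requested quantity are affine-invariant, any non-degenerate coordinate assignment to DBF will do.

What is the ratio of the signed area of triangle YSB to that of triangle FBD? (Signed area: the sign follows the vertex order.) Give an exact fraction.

Work in coordinates with D = (0, 0), B = (1, 0), F = (0, 1).
1. S lies on line FB with FS:SB = 1:5 ⇒ S = (1/6, 5/6)
2. Y is the centroid of triangle DBS ⇒ Y = (7/18, 5/18)
2·[YSB] = -5/18, 2·[FBD] = -1
[YSB]:[FBD] = -5/18:-1 = 5/18

[YSB]:[FBD] = 5/18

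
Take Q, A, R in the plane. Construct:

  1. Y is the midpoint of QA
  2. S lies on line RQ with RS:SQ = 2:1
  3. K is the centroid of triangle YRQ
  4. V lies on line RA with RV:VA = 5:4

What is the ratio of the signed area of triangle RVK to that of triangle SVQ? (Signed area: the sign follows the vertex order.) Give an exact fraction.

Work in coordinates with Q = (0, 0), A = (1, 0), R = (0, 1).
1. Y is the midpoint of QA ⇒ Y = (1/2, 0)
2. S lies on line RQ with RS:SQ = 2:1 ⇒ S = (0, 1/3)
3. K is the centroid of triangle YRQ ⇒ K = (1/6, 1/3)
4. V lies on line RA with RV:VA = 5:4 ⇒ V = (5/9, 4/9)
2·[RVK] = -5/18, 2·[SVQ] = -5/27
[RVK]:[SVQ] = -5/18:-5/27 = 3/2

[RVK]:[SVQ] = 3/2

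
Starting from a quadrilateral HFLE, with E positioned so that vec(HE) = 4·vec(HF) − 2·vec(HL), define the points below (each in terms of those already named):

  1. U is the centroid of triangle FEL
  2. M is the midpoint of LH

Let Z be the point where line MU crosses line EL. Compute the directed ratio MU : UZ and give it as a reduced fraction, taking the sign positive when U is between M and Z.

MU:UZ = 5

Set H = (0, 0), F = (1, 0), L = (0, 1), E = (4, -2); any affine frame gives the same invariant.
1. U is the centroid of triangle FEL ⇒ U = (5/3, -1/3)
2. M is the midpoint of LH ⇒ M = (0, 1/2)
line MU meets EL at Z = (2, -1/2)
U = M + t·(Z−M) with t = 5/6, so MU:UZ = 5/6:1/6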